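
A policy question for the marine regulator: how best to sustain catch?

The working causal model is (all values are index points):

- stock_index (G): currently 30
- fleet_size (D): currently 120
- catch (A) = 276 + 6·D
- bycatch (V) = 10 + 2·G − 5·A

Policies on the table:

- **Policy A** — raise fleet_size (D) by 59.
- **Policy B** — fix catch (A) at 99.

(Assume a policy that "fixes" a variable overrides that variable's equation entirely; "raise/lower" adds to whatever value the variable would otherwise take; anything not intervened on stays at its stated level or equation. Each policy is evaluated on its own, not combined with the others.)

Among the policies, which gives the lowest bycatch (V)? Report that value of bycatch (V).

-6680

Policy A (D + 59):
  G = 30
  D = 120 + 59 = 179
  A = 276 + 6·179 = 1350
  V = 10 + 2·30 − 5·1350 = -6680
Policy B (A := 99):
  G = 30
  D = 120
  A = 99
  V = 10 + 2·30 − 5·99 = -425
Comparing — Policy A: V=-6680, Policy B: V=-425. Lowest is -6680 (Policy A).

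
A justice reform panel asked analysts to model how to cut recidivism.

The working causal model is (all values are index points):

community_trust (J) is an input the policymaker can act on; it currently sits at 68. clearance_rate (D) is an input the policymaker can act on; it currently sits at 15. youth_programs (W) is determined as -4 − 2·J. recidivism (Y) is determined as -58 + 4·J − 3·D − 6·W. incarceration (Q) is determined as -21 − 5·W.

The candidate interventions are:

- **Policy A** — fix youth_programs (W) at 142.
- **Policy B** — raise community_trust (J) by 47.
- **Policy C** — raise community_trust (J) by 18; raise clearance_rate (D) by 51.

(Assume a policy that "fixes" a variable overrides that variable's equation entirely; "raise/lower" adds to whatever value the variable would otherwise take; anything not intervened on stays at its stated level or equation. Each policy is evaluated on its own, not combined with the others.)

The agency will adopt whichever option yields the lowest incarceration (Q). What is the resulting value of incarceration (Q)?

-731

Policy A (W := 142):
  J = 68
  W = 142
  Q = -21 − 5·142 = -731
Policy B (J + 47):
  J = 68 + 47 = 115
  W = -4 − 2·115 = -234
  Q = -21 − 5·(-234) = 1149
Policy C (J + 18, D + 51):
  J = 68 + 18 = 86
  W = -4 − 2·86 = -176
  Q = -21 − 5·(-176) = 859
Comparing — Policy A: Q=-731, Policy B: Q=1149, Policy C: Q=859. Lowest is -731 (Policy A).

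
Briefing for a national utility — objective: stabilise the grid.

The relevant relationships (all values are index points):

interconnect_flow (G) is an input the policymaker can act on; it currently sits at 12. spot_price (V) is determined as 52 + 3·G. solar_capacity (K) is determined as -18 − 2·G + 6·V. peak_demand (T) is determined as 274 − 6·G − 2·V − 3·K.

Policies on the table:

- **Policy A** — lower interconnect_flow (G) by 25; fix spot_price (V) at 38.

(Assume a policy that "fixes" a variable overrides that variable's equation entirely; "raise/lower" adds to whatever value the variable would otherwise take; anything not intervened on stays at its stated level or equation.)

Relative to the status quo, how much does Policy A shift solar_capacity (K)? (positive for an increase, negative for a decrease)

Baseline:
  G = 12
  V = 52 + 3·12 = 88
  K = -18 − 2·12 + 6·88 = 486
Policy A (G − 25, V := 38):
  G = 12 − 25 = -13
  V = 38
  K = -18 − 2·(-13) + 6·38 = 236
Change in K: 236 − 486 = -250

-250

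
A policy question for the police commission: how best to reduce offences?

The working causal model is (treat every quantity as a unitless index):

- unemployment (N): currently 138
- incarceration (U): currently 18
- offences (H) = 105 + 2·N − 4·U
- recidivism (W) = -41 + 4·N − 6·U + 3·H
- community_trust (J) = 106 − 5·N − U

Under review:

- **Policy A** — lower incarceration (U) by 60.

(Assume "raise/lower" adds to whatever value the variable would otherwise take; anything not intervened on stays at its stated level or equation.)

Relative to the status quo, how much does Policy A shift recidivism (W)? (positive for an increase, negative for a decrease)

Baseline:
  N = 138
  U = 18
  H = 105 + 2·138 − 4·18 = 309
  W = -41 + 4·138 − 6·18 + 3·309 = 1330
Policy A (U − 60):
  N = 138
  U = 18 − 60 = -42
  H = 105 + 2·138 − 4·(-42) = 549
  W = -41 + 4·138 − 6·(-42) + 3·549 = 2410
Change in W: 2410 − 1330 = 1080

1080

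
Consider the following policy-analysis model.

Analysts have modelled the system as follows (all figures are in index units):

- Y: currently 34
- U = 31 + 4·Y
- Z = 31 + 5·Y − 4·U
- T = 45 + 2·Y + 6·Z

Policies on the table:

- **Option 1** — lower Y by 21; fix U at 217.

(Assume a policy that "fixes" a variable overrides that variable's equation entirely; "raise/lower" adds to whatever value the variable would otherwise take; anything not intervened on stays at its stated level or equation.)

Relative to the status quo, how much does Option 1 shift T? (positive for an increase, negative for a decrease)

-1872

Baseline:
  Y = 34
  U = 31 + 4·34 = 167
  Z = 31 + 5·34 − 4·167 = -467
  T = 45 + 2·34 + 6·(-467) = -2689
Option 1 (Y − 21, U := 217):
  Y = 34 − 21 = 13
  U = 217
  Z = 31 + 5·13 − 4·217 = -772
  T = 45 + 2·13 + 6·(-772) = -4561
Change in T: -4561 − (-2689) = -1872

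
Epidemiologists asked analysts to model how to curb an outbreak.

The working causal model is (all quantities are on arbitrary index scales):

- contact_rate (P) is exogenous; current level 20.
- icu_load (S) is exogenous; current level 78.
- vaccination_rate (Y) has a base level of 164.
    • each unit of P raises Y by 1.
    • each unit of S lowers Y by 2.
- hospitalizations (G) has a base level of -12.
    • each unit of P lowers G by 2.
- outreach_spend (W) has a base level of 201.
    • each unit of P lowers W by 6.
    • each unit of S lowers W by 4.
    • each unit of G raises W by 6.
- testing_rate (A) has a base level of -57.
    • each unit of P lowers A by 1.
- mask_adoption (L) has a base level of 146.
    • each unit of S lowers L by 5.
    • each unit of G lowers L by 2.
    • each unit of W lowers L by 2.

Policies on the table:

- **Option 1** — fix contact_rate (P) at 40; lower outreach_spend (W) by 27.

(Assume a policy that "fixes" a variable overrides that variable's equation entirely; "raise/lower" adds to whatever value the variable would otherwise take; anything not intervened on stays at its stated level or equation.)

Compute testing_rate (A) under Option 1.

Option 1 (P := 40, W − 27):
  P = 40
  A = -57 − 40 = -97

-97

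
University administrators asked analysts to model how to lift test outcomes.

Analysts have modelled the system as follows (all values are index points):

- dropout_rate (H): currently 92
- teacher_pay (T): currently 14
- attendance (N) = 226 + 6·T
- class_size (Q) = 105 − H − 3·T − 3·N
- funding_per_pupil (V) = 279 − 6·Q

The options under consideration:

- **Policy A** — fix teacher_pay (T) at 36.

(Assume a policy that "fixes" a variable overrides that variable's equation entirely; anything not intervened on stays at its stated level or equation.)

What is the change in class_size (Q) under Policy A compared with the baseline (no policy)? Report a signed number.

Baseline:
  H = 92
  T = 14
  N = 226 + 6·14 = 310
  Q = 105 − 92 − 3·14 − 3·310 = -959
Policy A (T := 36):
  H = 92
  T = 36
  N = 226 + 6·36 = 442
  Q = 105 − 92 − 3·36 − 3·442 = -1421
Change in Q: -1421 − (-959) = -462

-462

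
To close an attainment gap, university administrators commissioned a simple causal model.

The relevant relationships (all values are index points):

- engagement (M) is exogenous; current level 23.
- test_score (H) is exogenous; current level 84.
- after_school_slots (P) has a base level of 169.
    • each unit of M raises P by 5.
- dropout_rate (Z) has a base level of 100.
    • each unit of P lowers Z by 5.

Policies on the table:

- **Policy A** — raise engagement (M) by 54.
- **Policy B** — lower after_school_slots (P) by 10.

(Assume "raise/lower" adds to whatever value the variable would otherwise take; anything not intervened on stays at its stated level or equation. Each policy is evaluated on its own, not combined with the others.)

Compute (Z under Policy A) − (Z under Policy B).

Policy A (M + 54):
  M = 23 + 54 = 77
  P = 169 + 5·77 = 554
  Z = 100 − 5·554 = -2670
Policy B (P − 10):
  M = 23
  P = 169 + 5·23 (−10 from intervention) = 274
  Z = 100 − 5·274 = -1270
Z: -2670 − (-1270) = -1400

-1400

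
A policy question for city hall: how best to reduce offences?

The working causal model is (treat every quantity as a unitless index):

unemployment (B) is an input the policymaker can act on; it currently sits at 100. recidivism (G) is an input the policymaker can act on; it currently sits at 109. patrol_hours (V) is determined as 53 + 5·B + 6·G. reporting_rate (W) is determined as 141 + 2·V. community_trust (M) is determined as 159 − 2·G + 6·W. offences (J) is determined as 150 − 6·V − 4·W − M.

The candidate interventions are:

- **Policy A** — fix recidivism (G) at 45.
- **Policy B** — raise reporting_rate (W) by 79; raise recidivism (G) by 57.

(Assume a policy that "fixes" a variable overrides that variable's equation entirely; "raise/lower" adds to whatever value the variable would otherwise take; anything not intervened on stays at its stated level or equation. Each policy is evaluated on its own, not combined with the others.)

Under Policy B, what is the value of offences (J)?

Policy B (W + 79, G + 57):
  B = 100
  G = 109 + 57 = 166
  V = 53 + 5·100 + 6·166 = 1549
  W = 141 + 2·1549 (+79 from intervention) = 3318
  M = 159 − 2·166 + 6·3318 = 19735
  J = 150 − 6·1549 − 4·3318 − 19735 = -42151

-42151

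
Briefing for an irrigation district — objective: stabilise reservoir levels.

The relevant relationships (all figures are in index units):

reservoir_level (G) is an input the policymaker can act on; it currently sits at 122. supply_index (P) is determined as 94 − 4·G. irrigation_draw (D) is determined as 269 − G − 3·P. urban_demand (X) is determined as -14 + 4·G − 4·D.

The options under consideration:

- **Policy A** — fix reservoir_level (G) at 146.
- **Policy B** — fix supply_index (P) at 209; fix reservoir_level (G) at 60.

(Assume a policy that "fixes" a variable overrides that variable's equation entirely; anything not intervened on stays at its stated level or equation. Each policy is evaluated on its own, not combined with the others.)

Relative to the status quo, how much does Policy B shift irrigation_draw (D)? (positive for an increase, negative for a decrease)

-1747

Baseline:
  G = 122
  P = 94 − 4·122 = -394
  D = 269 − 122 − 3·(-394) = 1329
Policy B (P := 209, G := 60):
  G = 60
  P = 209
  D = 269 − 60 − 3·209 = -418
Change in D: -418 − 1329 = -1747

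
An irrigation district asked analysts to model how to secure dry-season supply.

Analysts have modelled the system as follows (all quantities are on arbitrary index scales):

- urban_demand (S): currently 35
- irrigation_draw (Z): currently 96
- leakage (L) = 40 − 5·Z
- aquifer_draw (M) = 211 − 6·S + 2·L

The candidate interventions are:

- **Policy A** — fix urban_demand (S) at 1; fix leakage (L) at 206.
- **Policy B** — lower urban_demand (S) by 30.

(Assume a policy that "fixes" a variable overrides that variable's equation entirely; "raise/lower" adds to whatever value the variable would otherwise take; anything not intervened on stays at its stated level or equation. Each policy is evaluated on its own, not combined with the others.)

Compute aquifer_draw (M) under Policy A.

617

Policy A (S := 1, L := 206):
  S = 1
  Z = 96
  L = 206
  M = 211 − 6·1 + 2·206 = 617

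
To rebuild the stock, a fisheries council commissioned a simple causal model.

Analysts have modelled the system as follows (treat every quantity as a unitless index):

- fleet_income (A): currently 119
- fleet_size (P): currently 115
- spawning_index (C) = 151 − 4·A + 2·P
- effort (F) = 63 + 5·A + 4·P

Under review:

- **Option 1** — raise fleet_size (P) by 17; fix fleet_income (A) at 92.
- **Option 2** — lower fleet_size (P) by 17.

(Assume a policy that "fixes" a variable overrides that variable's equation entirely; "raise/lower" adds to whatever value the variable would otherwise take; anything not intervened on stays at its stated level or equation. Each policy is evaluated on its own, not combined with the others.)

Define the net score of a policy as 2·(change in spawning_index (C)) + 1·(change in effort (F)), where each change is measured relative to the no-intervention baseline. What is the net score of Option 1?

217

Baseline:
  A = 119
  P = 115
  C = 151 − 4·119 + 2·115 = -95
  F = 63 + 5·119 + 4·115 = 1118
Option 1 (P + 17, A := 92):
  A = 92
  P = 115 + 17 = 132
  C = 151 − 4·92 + 2·132 = 47
  F = 63 + 5·92 + 4·132 = 1051
ΔC = 47 − (-95) = 142; ΔF = 1051 − 1118 = -67
Score = 2·142 + 1·(-67) = 217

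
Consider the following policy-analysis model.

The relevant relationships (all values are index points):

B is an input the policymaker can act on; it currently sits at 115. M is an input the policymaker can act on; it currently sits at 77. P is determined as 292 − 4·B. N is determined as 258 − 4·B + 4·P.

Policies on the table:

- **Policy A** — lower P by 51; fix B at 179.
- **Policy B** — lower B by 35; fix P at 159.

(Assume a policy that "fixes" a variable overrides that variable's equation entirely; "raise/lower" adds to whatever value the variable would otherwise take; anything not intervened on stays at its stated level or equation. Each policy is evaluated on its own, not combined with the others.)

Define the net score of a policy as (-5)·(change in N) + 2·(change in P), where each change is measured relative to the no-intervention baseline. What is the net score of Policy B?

-6586

Baseline:
  B = 115
  P = 292 − 4·115 = -168
  N = 258 − 4·115 + 4·(-168) = -874
Policy B (B − 35, P := 159):
  B = 115 − 35 = 80
  P = 159
  N = 258 − 4·80 + 4·159 = 574
ΔN = 574 − (-874) = 1448; ΔP = 159 − (-168) = 327
Score = (-5)·1448 + 2·327 = -6586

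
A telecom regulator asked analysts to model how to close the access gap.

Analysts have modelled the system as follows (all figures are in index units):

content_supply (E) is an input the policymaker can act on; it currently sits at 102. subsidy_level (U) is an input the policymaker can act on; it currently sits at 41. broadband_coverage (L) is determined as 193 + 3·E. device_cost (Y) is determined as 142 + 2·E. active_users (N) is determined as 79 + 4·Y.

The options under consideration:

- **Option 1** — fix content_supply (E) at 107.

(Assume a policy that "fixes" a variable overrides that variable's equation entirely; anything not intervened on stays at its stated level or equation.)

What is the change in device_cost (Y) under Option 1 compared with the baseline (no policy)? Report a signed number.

10

Baseline:
  E = 102
  Y = 142 + 2·102 = 346
Option 1 (E := 107):
  E = 107
  Y = 142 + 2·107 = 356
Change in Y: 356 − 346 = 10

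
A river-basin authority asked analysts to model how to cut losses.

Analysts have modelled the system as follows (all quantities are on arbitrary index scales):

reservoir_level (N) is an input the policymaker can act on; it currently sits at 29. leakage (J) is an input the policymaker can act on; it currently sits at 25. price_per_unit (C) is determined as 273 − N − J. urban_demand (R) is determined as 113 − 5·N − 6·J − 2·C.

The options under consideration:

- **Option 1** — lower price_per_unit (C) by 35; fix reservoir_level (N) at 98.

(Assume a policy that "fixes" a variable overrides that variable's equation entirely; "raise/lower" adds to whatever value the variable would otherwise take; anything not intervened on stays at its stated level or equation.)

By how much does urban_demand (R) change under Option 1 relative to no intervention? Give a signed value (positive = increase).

Baseline:
  N = 29
  J = 25
  C = 273 − 29 − 25 = 219
  R = 113 − 5·29 − 6·25 − 2·219 = -620
Option 1 (C − 35, N := 98):
  N = 98
  J = 25
  C = 273 − 98 − 25 (−35 from intervention) = 115
  R = 113 − 5·98 − 6·25 − 2·115 = -757
Change in R: -757 − (-620) = -137

-137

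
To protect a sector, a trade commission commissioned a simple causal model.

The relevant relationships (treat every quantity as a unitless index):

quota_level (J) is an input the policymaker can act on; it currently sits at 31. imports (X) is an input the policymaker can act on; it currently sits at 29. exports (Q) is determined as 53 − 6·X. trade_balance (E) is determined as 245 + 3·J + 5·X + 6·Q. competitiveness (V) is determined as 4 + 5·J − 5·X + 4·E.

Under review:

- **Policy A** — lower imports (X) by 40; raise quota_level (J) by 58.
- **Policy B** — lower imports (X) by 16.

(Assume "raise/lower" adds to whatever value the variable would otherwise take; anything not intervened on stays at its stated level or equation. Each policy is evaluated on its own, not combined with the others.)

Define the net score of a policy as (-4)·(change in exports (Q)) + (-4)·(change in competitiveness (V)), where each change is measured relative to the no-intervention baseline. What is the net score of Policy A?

-25544

Baseline:
  J = 31
  X = 29
  Q = 53 − 6·29 = -121
  E = 245 + 3·31 + 5·29 + 6·(-121) = -243
  V = 4 + 5·31 − 5·29 + 4·(-243) = -958
Policy A (X − 40, J + 58):
  J = 31 + 58 = 89
  X = 29 − 40 = -11
  Q = 53 − 6·(-11) = 119
  E = 245 + 3·89 + 5·(-11) + 6·119 = 1171
  V = 4 + 5·89 − 5·(-11) + 4·1171 = 5188
ΔQ = 119 − (-121) = 240; ΔV = 5188 − (-958) = 6146
Score = (-4)·240 + (-4)·6146 = -25544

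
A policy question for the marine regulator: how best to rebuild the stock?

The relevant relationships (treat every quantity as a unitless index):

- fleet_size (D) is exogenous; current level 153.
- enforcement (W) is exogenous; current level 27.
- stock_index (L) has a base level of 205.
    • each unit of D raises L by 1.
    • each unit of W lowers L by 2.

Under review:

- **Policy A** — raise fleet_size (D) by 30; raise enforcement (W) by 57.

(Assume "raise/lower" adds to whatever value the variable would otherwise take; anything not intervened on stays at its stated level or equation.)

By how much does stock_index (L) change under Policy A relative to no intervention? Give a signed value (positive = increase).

Baseline:
  D = 153
  W = 27
  L = 205 + 153 − 2·27 = 304
Policy A (D + 30, W + 57):
  D = 153 + 30 = 183
  W = 27 + 57 = 84
  L = 205 + 183 − 2·84 = 220
Change in L: 220 − 304 = -84

-84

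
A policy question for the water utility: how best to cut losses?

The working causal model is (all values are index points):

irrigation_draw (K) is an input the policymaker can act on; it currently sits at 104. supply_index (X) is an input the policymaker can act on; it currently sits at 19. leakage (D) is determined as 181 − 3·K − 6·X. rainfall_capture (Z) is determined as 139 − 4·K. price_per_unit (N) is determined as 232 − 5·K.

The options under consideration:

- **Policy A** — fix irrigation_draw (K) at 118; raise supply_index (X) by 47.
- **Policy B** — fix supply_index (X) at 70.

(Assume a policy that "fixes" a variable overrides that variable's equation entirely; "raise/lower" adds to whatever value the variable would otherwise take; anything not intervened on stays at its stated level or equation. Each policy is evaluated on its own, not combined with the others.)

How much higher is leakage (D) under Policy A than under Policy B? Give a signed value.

-18

Policy A (K := 118, X + 47):
  K = 118
  X = 19 + 47 = 66
  D = 181 − 3·118 − 6·66 = -569
Policy B (X := 70):
  K = 104
  X = 70
  D = 181 − 3·104 − 6·70 = -551
D: -569 − (-551) = -18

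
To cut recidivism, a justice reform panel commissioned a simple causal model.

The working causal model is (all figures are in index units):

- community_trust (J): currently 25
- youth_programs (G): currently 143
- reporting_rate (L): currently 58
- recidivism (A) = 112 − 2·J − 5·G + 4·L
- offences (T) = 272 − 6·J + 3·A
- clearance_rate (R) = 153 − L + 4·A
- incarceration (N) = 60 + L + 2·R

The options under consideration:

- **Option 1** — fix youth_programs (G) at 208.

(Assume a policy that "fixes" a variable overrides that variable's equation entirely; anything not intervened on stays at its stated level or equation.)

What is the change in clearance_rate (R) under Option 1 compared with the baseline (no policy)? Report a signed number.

Baseline:
  J = 25
  G = 143
  L = 58
  A = 112 − 2·25 − 5·143 + 4·58 = -421
  R = 153 − 58 + 4·(-421) = -1589
Option 1 (G := 208):
  J = 25
  G = 208
  L = 58
  A = 112 − 2·25 − 5·208 + 4·58 = -746
  R = 153 − 58 + 4·(-746) = -2889
Change in R: -2889 − (-1589) = -1300

-1300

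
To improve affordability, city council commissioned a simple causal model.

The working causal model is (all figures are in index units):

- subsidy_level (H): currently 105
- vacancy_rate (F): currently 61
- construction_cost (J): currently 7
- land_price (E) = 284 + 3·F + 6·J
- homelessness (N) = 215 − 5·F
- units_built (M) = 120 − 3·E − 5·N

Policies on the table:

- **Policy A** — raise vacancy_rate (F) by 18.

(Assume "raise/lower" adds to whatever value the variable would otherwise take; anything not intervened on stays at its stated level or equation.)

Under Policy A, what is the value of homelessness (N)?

Policy A (F + 18):
  F = 61 + 18 = 79
  N = 215 − 5·79 = -180

-180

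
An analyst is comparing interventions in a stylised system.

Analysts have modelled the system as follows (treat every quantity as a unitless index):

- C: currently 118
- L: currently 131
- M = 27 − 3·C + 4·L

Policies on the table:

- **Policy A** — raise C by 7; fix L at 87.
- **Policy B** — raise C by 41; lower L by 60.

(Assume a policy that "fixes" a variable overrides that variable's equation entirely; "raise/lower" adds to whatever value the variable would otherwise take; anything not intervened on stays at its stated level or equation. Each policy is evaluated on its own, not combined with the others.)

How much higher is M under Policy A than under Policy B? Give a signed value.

166

Policy A (C + 7, L := 87):
  C = 118 + 7 = 125
  L = 87
  M = 27 − 3·125 + 4·87 = 0
Policy B (C + 41, L − 60):
  C = 118 + 41 = 159
  L = 131 − 60 = 71
  M = 27 − 3·159 + 4·71 = -166
M: 0 − (-166) = 166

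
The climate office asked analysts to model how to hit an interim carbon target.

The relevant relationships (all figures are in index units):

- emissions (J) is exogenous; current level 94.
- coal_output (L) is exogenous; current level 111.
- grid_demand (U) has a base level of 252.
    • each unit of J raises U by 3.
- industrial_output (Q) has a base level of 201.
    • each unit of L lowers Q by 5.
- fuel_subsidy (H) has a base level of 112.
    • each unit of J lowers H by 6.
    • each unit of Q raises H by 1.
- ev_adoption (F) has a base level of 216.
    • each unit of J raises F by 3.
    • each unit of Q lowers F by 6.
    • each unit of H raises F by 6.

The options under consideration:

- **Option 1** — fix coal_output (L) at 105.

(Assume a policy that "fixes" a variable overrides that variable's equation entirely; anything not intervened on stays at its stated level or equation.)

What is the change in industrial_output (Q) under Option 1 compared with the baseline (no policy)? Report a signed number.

30

Baseline:
  L = 111
  Q = 201 − 5·111 = -354
Option 1 (L := 105):
  L = 105
  Q = 201 − 5·105 = -324
Change in Q: -324 − (-354) = 30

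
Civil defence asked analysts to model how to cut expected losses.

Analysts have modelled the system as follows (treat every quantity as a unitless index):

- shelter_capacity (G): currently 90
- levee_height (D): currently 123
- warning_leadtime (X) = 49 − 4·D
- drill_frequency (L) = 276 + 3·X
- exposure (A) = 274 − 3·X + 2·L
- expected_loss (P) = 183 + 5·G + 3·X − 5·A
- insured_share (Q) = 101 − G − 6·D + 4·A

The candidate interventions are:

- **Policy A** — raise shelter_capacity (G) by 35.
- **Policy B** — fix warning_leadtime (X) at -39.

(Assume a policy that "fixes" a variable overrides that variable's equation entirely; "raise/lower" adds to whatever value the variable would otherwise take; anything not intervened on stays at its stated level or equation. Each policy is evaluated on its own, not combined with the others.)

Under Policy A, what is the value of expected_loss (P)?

1994

Policy A (G + 35):
  G = 90 + 35 = 125
  D = 123
  X = 49 − 4·123 = -443
  L = 276 + 3·(-443) = -1053
  A = 274 − 3·(-443) + 2·(-1053) = -503
  P = 183 + 5·125 + 3·(-443) − 5·(-503) = 1994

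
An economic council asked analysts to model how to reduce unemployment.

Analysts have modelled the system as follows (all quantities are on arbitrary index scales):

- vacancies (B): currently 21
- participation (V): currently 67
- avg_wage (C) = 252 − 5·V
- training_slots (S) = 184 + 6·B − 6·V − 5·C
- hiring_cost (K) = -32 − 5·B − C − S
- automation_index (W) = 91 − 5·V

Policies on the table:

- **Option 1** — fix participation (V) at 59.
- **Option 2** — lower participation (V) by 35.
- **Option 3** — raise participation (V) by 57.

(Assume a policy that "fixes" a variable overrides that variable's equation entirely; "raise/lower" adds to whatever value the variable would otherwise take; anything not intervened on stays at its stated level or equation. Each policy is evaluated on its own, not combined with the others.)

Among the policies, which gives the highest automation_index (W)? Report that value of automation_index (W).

-69

Option 1 (V := 59):
  V = 59
  W = 91 − 5·59 = -204
Option 2 (V − 35):
  V = 67 − 35 = 32
  W = 91 − 5·32 = -69
Option 3 (V + 57):
  V = 67 + 57 = 124
  W = 91 − 5·124 = -529
Comparing — Option 1: W=-204, Option 2: W=-69, Option 3: W=-529. Highest is -69 (Option 2).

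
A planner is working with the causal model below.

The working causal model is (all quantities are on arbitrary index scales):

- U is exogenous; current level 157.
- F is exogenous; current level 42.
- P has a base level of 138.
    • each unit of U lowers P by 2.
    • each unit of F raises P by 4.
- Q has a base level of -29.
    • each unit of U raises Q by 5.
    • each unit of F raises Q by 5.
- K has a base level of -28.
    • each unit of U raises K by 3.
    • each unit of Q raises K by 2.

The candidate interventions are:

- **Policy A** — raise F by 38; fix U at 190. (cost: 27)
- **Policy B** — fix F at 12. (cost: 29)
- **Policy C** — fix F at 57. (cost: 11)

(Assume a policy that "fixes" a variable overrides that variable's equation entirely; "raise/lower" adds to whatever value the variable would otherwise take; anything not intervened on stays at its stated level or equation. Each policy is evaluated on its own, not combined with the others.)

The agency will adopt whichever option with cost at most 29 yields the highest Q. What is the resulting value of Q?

Policy A (F + 38, U := 190):
  U = 190
  F = 42 + 38 = 80
  Q = -29 + 5·190 + 5·80 = 1321
Policy B (F := 12):
  U = 157
  F = 12
  Q = -29 + 5·157 + 5·12 = 816
Policy C (F := 57):
  U = 157
  F = 57
  Q = -29 + 5·157 + 5·57 = 1041
Comparing — Policy A: Q=1321, Policy B: Q=816, Policy C: Q=1041. Highest is 1321 (Policy A).

1321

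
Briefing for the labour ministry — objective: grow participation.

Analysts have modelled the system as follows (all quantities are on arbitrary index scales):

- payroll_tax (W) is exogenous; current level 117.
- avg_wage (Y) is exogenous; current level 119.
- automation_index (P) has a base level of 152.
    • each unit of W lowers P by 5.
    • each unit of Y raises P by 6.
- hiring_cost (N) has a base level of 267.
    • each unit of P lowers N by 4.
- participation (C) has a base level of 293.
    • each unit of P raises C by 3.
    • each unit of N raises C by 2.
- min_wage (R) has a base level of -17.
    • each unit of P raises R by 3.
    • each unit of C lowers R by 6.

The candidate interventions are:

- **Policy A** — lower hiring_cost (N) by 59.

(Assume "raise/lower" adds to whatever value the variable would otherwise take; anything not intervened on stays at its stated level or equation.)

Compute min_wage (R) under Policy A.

Policy A (N − 59):
  W = 117
  Y = 119
  P = 152 − 5·117 + 6·119 = 281
  N = 267 − 4·281 (−59 from intervention) = -916
  C = 293 + 3·281 + 2·(-916) = -696
  R = -17 + 3·281 − 6·(-696) = 5002

5002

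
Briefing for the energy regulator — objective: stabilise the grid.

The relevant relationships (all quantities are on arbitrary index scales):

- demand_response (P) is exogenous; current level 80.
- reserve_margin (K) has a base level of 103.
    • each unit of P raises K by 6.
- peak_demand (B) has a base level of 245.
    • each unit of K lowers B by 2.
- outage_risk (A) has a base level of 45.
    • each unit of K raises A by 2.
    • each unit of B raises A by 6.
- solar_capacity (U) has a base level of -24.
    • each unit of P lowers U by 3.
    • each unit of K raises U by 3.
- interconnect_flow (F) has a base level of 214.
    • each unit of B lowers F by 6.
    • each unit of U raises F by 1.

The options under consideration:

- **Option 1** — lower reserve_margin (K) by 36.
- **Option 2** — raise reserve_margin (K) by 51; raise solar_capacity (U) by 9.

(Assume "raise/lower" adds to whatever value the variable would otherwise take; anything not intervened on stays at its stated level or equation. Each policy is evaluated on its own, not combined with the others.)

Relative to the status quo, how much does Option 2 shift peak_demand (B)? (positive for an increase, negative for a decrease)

-102

Baseline:
  P = 80
  K = 103 + 6·80 = 583
  B = 245 − 2·583 = -921
Option 2 (K + 51, U + 9):
  P = 80
  K = 103 + 6·80 (+51 from intervention) = 634
  B = 245 − 2·634 = -1023
Change in B: -1023 − (-921) = -102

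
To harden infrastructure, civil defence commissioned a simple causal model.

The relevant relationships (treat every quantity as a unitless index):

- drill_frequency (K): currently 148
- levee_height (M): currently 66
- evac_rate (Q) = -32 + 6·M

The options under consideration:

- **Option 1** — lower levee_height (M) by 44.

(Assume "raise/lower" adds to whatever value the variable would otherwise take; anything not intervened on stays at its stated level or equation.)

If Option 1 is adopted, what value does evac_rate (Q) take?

Option 1 (M − 44):
  M = 66 − 44 = 22
  Q = -32 + 6·22 = 100

100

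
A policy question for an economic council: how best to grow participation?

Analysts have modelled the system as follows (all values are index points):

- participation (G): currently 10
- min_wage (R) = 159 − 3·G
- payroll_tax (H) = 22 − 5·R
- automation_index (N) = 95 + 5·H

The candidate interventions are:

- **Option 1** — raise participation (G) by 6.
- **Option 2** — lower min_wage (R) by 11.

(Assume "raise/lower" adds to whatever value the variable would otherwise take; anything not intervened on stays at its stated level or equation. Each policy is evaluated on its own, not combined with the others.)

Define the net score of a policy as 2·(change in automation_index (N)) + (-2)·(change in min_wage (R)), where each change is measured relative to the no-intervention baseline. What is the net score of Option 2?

572

Baseline:
  G = 10
  R = 159 − 3·10 = 129
  H = 22 − 5·129 = -623
  N = 95 + 5·(-623) = -3020
Option 2 (R − 11):
  G = 10
  R = 159 − 3·10 (−11 from intervention) = 118
  H = 22 − 5·118 = -568
  N = 95 + 5·(-568) = -2745
ΔN = -2745 − (-3020) = 275; ΔR = 118 − 129 = -11
Score = 2·275 + (-2)·(-11) = 572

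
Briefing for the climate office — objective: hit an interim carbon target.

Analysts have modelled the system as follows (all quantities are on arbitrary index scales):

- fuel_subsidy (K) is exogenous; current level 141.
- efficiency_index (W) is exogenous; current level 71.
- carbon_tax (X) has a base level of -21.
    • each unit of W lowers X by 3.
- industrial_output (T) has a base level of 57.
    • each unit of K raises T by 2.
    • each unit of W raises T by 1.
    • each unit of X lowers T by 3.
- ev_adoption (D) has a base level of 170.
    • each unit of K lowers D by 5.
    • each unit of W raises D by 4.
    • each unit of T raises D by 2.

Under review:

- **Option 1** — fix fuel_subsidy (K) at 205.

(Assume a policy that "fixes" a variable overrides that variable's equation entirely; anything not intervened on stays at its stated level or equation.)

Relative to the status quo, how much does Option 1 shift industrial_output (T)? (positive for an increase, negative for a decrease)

128

Baseline:
  K = 141
  W = 71
  X = -21 − 3·71 = -234
  T = 57 + 2·141 + 71 − 3·(-234) = 1112
Option 1 (K := 205):
  K = 205
  W = 71
  X = -21 − 3·71 = -234
  T = 57 + 2·205 + 71 − 3·(-234) = 1240
Change in T: 1240 − 1112 = 128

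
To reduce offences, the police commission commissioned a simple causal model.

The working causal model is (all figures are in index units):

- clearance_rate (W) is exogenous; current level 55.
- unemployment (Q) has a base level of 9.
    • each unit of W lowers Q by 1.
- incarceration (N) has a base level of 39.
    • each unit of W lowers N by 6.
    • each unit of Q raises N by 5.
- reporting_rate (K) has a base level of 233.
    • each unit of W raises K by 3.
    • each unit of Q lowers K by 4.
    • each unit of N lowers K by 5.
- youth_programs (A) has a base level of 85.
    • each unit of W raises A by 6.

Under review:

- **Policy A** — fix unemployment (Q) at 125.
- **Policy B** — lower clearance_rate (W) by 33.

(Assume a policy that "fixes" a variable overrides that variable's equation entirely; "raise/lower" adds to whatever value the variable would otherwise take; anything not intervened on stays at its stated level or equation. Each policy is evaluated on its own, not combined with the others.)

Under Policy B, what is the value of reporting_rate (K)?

Policy B (W − 33):
  W = 55 − 33 = 22
  Q = 9 − 22 = -13
  N = 39 − 6·22 + 5·(-13) = -158
  K = 233 + 3·22 − 4·(-13) − 5·(-158) = 1141

1141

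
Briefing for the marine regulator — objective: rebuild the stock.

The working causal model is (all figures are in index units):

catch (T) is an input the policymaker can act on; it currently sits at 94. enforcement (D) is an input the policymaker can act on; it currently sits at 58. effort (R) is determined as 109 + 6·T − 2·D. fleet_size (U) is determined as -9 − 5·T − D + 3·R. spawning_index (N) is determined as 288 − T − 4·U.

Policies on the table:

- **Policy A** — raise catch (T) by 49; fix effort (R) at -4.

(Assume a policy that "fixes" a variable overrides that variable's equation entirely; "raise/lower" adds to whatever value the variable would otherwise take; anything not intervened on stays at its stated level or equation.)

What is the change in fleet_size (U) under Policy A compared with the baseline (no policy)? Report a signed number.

-1928

Baseline:
  T = 94
  D = 58
  R = 109 + 6·94 − 2·58 = 557
  U = -9 − 5·94 − 58 + 3·557 = 1134
Policy A (T + 49, R := -4):
  T = 94 + 49 = 143
  D = 58
  R = -4
  U = -9 − 5·143 − 58 + 3·(-4) = -794
Change in U: -794 − 1134 = -1928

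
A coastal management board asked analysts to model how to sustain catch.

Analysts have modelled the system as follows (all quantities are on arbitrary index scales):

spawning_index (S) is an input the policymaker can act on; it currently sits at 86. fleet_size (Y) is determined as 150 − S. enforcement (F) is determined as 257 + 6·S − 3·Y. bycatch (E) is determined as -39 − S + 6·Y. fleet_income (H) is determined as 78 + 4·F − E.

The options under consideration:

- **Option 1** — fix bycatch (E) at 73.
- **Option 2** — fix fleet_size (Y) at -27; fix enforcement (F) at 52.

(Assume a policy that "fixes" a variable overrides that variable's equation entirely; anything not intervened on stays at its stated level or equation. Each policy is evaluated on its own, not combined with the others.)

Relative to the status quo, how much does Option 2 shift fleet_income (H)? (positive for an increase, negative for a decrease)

-1570

Baseline:
  S = 86
  Y = 150 − 86 = 64
  F = 257 + 6·86 − 3·64 = 581
  E = -39 − 86 + 6·64 = 259
  H = 78 + 4·581 − 259 = 2143
Option 2 (Y := -27, F := 52):
  S = 86
  Y = -27
  F = 52
  E = -39 − 86 + 6·(-27) = -287
  H = 78 + 4·52 − (-287) = 573
Change in H: 573 − 2143 = -1570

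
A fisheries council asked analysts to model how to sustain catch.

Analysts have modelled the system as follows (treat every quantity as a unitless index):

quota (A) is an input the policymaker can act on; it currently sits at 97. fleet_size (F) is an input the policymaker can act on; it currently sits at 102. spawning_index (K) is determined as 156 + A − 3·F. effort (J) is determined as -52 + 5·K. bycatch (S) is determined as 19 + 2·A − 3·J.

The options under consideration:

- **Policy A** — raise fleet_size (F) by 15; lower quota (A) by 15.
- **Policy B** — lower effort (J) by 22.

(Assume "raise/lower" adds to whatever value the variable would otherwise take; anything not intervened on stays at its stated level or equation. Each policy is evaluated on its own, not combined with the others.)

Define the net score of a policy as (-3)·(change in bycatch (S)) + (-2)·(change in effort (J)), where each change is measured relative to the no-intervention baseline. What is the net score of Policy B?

-154

Baseline:
  A = 97
  F = 102
  K = 156 + 97 − 3·102 = -53
  J = -52 + 5·(-53) = -317
  S = 19 + 2·97 − 3·(-317) = 1164
Policy B (J − 22):
  A = 97
  F = 102
  K = 156 + 97 − 3·102 = -53
  J = -52 + 5·(-53) (−22 from intervention) = -339
  S = 19 + 2·97 − 3·(-339) = 1230
ΔS = 1230 − 1164 = 66; ΔJ = -339 − (-317) = -22
Score = (-3)·66 + (-2)·(-22) = -154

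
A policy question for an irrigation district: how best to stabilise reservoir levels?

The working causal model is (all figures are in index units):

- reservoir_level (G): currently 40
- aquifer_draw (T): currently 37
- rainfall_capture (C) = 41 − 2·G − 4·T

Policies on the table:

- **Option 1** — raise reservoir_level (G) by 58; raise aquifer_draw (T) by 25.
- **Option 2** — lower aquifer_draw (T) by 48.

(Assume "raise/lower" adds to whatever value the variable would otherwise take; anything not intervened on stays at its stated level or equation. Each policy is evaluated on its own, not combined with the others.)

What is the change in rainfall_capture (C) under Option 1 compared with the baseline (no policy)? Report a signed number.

Baseline:
  G = 40
  T = 37
  C = 41 − 2·40 − 4·37 = -187
Option 1 (G + 58, T + 25):
  G = 40 + 58 = 98
  T = 37 + 25 = 62
  C = 41 − 2·98 − 4·62 = -403
Change in C: -403 − (-187) = -216

-216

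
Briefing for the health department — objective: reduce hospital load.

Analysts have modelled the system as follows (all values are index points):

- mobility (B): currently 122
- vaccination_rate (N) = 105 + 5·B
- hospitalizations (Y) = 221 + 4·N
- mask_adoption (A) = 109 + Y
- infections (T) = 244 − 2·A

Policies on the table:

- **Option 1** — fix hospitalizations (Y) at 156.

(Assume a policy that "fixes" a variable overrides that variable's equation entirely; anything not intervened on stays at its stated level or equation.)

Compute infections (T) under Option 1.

-286

Option 1 (Y := 156):
  B = 122
  N = 105 + 5·122 = 715
  Y = 156
  A = 109 + 156 = 265
  T = 244 − 2·265 = -286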